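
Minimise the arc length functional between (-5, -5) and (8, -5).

Arc-length functional: J[y] = ∫ sqrt(1 + (y')^2) dx.
Lagrangian L = sqrt(1 + (y')^2) has no explicit y dependence, so ∂L/∂y = 0 and the Euler-Lagrange equation gives
    d/dx( y' / sqrt(1 + (y')^2) ) = 0  ⇒  y' / sqrt(1 + (y')^2) = const.
Hence y' is constant, so y(x) is affine.
Fitting the endpoints (-5, -5) and (8, -5):
    slope m = ((-5) − (-5)) / (8 − (-5)) = 0,
    intercept c = (-5) − m·(-5) = -5.
Extremal: y(x) = -5.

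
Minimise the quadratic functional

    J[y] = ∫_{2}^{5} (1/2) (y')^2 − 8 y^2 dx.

The Lagrangian is L = (1/2) (y')^2 − 8 y^2.
Compute ∂L/∂y = -16y, ∂L/∂y' = y'.
The Euler-Lagrange equation d/dx(∂L/∂y') − ∂L/∂y = 0 reduces to
    y'' + 16 y = 0.
Its general solution is
    y(x) = A sin(4x) + B cos(4x),
with A, B fixed by the endpoint conditions.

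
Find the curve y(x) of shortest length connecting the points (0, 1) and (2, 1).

Arc-length functional: J[y] = ∫ sqrt(1 + (y')^2) dx.
Lagrangian L = sqrt(1 + (y')^2) has no explicit y dependence, so ∂L/∂y = 0 and the Euler-Lagrange equation gives
    d/dx( y' / sqrt(1 + (y')^2) ) = 0  ⇒  y' / sqrt(1 + (y')^2) = const.
Hence y' is constant, so y(x) is affine.
Fitting the endpoints (0, 1) and (2, 1):
    slope m = (1 − 1) / (2 − 0) = 0,
    intercept c = 1 − m·0 = 1.
Extremal: y(x) = 1.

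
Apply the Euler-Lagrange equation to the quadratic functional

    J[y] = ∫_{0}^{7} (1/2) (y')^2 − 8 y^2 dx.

The Lagrangian is L = (1/2) (y')^2 − 8 y^2.
Compute ∂L/∂y = -16y, ∂L/∂y' = y'.
The Euler-Lagrange equation d/dx(∂L/∂y') − ∂L/∂y = 0 reduces to
    y'' + 16 y = 0.
Its general solution is
    y(x) = A sin(4x) + B cos(4x),
with A, B fixed by the endpoint conditions.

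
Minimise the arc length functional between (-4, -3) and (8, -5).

Arc-length functional: J[y] = ∫ sqrt(1 + (y')^2) dx.
Lagrangian L = sqrt(1 + (y')^2) has no explicit y dependence, so ∂L/∂y = 0 and the Euler-Lagrange equation gives
    d/dx( y' / sqrt(1 + (y')^2) ) = 0  ⇒  y' / sqrt(1 + (y')^2) = const.
Hence y' is constant, so y(x) is affine.
Fitting the endpoints (-4, -3) and (8, -5):
    slope m = ((-5) − (-3)) / (8 − (-4)) = -1/6,
    intercept c = (-3) − m·(-4) = -11/3.
Extremal: y(x) = (-1/6) x - 11/3.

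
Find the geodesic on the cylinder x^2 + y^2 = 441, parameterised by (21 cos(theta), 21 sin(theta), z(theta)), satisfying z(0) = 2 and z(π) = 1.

Parameterise the cylinder of radius R = 21 as
    r(θ) = (21 cos θ, 21 sin θ, z(θ)).
The arc-length element is
    ds = sqrt(441 + (dz/dθ)^2) dθ,
so the Lagrangian is L = sqrt(441 + z'^2).
L depends on z' only, not on z or θ, so ∂L/∂z = 0 and
    ∂L/∂z' = z' / sqrt(441 + z'^2).
The Euler-Lagrange equation gives
    d/dθ( z' / sqrt(441 + z'^2) ) = 0,
so z' is constant. Integrating once:
    z(θ) = a θ + b,
a helix on the cylinder (a straight line when the cylinder is unrolled). The constants a, b are determined by the endpoint conditions.
With endpoint conditions z(0) = 2 and z(π) = 1: from z(0) = b we get b = 2, and a·π + 2 = 1 gives a = -1/π, so
    z(θ) = (-1/π) θ + 2.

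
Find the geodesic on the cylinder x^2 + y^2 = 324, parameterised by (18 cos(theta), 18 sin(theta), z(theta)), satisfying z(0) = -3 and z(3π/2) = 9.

Parameterise the cylinder of radius R = 18 as
    r(θ) = (18 cos θ, 18 sin θ, z(θ)).
The arc-length element is
    ds = sqrt(324 + (dz/dθ)^2) dθ,
so the Lagrangian is L = sqrt(324 + z'^2).
L depends on z' only, not on z or θ, so ∂L/∂z = 0 and
    ∂L/∂z' = z' / sqrt(324 + z'^2).
The Euler-Lagrange equation gives
    d/dθ( z' / sqrt(324 + z'^2) ) = 0,
so z' is constant. Integrating once:
    z(θ) = a θ + b,
a helix on the cylinder (a straight line when the cylinder is unrolled). The constants a, b are determined by the endpoint conditions.
With endpoint conditions z(0) = -3 and z(3π/2) = 9: from z(0) = b we get b = -3, and a·3π/2 + -3 = 9 gives a = 8/π, so
    z(θ) = (8/π) θ − 3.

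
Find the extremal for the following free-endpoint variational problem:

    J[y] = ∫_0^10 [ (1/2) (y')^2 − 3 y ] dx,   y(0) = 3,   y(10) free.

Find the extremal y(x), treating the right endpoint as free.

The Lagrangian L = (1/2) (y')^2 − 3 y gives
    ∂L/∂y = −3,   ∂L/∂y' = y'.
Euler-Lagrange: d/dx(y') − (−3) = 0, i.e. y'' + 3 = 0, so
    y(x) = −(3/2) x^2 + C1 x + C2.
Fixed left endpoint y(0) = 3 ⇒ C2 = 3.
The right endpoint x = 10 is free, so the natural (transversality) condition is ∂L/∂y' |_{x=10} = 0, i.e. y'(10) = 0.
Compute y'(x) = −3 x + C1, so y'(10) = −30 + C1 = 0 ⇒ C1 = 30.
Therefore the extremal is
    y(x) = −(3/2) x^2 + 30 x + 3.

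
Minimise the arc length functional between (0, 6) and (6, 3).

Arc-length functional: J[y] = ∫ sqrt(1 + (y')^2) dx.
Lagrangian L = sqrt(1 + (y')^2) has no explicit y dependence, so ∂L/∂y = 0 and the Euler-Lagrange equation gives
    d/dx( y' / sqrt(1 + (y')^2) ) = 0  ⇒  y' / sqrt(1 + (y')^2) = const.
Hence y' is constant, so y(x) is affine.
Fitting the endpoints (0, 6) and (6, 3):
    slope m = (3 − 6) / (6 − 0) = -1/2,
    intercept c = 6 − m·0 = 6.
Extremal: y(x) = (-1/2) x + 6.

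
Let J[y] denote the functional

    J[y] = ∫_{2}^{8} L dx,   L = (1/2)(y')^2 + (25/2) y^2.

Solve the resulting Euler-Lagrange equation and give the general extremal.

The Lagrangian is L = (1/2)(y')^2 + (25/2) y^2.
∂L/∂y = 25y.
∂L/∂y' = y'.
The Euler-Lagrange equation d/dx(∂L/∂y') − ∂L/∂y = 0 becomes:
    y'' - 25 y = 0
General solution: y(x) = A e^(5x) + B e^(-5x), where A and B are arbitrary constants fixed by the endpoint conditions.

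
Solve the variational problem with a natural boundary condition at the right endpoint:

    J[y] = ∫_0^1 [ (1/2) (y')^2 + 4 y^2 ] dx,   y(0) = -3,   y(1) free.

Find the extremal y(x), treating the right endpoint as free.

The Lagrangian L = (1/2) (y')^2 + 4 y^2 gives
    ∂L/∂y = 8 y,   ∂L/∂y' = y'.
Euler-Lagrange: y'' − 8 y = 0.
With k = sqrt(8), the general solution is
    y(x) = A cosh(sqrt(8) x) + B sinh(sqrt(8) x).
Fixed left endpoint y(0) = -3 ⇒ A = -3.
The right endpoint x = 1 is free, so the natural (transversality) condition is ∂L/∂y' |_{x=1} = 0, i.e. y'(1) = 0.
Compute y'(x) = A k sinh(k x) + B k cosh(k x), so
    y'(1) = A k sinh(k·1) + B k cosh(k·1) = 0
    ⇒ B = −A tanh(k·1) = 3 tanh(sqrt(8)·1).
Therefore the extremal is
    y(x) = −3 cosh(sqrt(8) x) + 3 tanh(sqrt(8)·1) sinh(sqrt(8) x).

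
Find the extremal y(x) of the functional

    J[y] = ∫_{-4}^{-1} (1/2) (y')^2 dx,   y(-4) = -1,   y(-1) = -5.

The Lagrangian is L = (1/2) (y')^2.
Compute ∂L/∂y = 0, ∂L/∂y' = y'.
The Euler-Lagrange equation d/dx(∂L/∂y') − ∂L/∂y = 0 reduces to
    y'' = 0.
Its general solution is
    y(x) = A x + B,
with A, B fixed by the endpoint conditions.
Applying the endpoint conditions y(-4) = -1 and y(-1) = -5: solve A·-4 + B = -1 and A·-1 + B = -5. Subtracting gives A(-1 − -4) = -5 − -1, so A = -4/3, and B = -1 − A·-4 = -19/3. Therefore
    y(x) = (-4/3) x - 19/3.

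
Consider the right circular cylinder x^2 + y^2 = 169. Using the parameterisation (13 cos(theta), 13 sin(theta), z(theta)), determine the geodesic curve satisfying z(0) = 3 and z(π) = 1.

Parameterise the cylinder of radius R = 13 as
    r(θ) = (13 cos θ, 13 sin θ, z(θ)).
The arc-length element is
    ds = sqrt(169 + (dz/dθ)^2) dθ,
so the Lagrangian is L = sqrt(169 + z'^2).
L depends on z' only, not on z or θ, so ∂L/∂z = 0 and
    ∂L/∂z' = z' / sqrt(169 + z'^2).
The Euler-Lagrange equation gives
    d/dθ( z' / sqrt(169 + z'^2) ) = 0,
so z' is constant. Integrating once:
    z(θ) = a θ + b,
a helix on the cylinder (a straight line when the cylinder is unrolled). The constants a, b are determined by the endpoint conditions.
With endpoint conditions z(0) = 3 and z(π) = 1: from z(0) = b we get b = 3, and a·π + 3 = 1 gives a = -2/π, so
    z(θ) = (-2/π) θ + 3.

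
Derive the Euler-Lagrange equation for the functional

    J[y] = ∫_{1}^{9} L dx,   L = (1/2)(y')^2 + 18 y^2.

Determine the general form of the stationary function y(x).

The Lagrangian is L = (1/2)(y')^2 + 18 y^2.
∂L/∂y = 36y.
∂L/∂y' = y'.
The Euler-Lagrange equation d/dx(∂L/∂y') − ∂L/∂y = 0 becomes:
    y'' - 36 y = 0
General solution: y(x) = A e^(6x) + B e^(-6x), where A and B are arbitrary constants fixed by the endpoint conditions.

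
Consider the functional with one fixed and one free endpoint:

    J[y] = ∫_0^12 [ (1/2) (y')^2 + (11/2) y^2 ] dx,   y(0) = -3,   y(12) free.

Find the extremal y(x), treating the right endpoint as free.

The Lagrangian L = (1/2) (y')^2 + (11/2) y^2 gives
    ∂L/∂y = 11 y,   ∂L/∂y' = y'.
Euler-Lagrange: y'' − 11 y = 0.
With k = sqrt(11), the general solution is
    y(x) = A cosh(sqrt(11) x) + B sinh(sqrt(11) x).
Fixed left endpoint y(0) = -3 ⇒ A = -3.
The right endpoint x = 12 is free, so the natural (transversality) condition is ∂L/∂y' |_{x=12} = 0, i.e. y'(12) = 0.
Compute y'(x) = A k sinh(k x) + B k cosh(k x), so
    y'(12) = A k sinh(k·12) + B k cosh(k·12) = 0
    ⇒ B = −A tanh(k·12) = 3 tanh(sqrt(11)·12).
Therefore the extremal is
    y(x) = −3 cosh(sqrt(11) x) + 3 tanh(sqrt(11)·12) sinh(sqrt(11) x).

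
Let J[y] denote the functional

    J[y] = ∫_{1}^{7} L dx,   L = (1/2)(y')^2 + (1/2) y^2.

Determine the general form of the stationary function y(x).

The Lagrangian is L = (1/2)(y')^2 + (1/2) y^2.
∂L/∂y = y.
∂L/∂y' = y'.
The Euler-Lagrange equation d/dx(∂L/∂y') − ∂L/∂y = 0 becomes:
    y'' - y = 0
General solution: y(x) = A e^x + B e^(-x), where A and B are arbitrary constants fixed by the endpoint conditions.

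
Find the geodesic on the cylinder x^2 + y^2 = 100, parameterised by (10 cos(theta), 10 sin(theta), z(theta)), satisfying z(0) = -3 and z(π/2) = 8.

Parameterise the cylinder of radius R = 10 as
    r(θ) = (10 cos θ, 10 sin θ, z(θ)).
The arc-length element is
    ds = sqrt(100 + (dz/dθ)^2) dθ,
so the Lagrangian is L = sqrt(100 + z'^2).
L depends on z' only, not on z or θ, so ∂L/∂z = 0 and
    ∂L/∂z' = z' / sqrt(100 + z'^2).
The Euler-Lagrange equation gives
    d/dθ( z' / sqrt(100 + z'^2) ) = 0,
so z' is constant. Integrating once:
    z(θ) = a θ + b,
a helix on the cylinder (a straight line when the cylinder is unrolled). The constants a, b are determined by the endpoint conditions.
With endpoint conditions z(0) = -3 and z(π/2) = 8: from z(0) = b we get b = -3, and a·π/2 + -3 = 8 gives a = 22/π, so
    z(θ) = (22/π) θ − 3.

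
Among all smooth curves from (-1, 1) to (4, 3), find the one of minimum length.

Arc-length functional: J[y] = ∫ sqrt(1 + (y')^2) dx.
Lagrangian L = sqrt(1 + (y')^2) has no explicit y dependence, so ∂L/∂y = 0 and the Euler-Lagrange equation gives
    d/dx( y' / sqrt(1 + (y')^2) ) = 0  ⇒  y' / sqrt(1 + (y')^2) = const.
Hence y' is constant, so y(x) is affine.
Fitting the endpoints (-1, 1) and (4, 3):
    slope m = (3 − 1) / (4 − (-1)) = 2/5,
    intercept c = 1 − m·(-1) = 7/5.
Extremal: y(x) = (2/5) x + 7/5.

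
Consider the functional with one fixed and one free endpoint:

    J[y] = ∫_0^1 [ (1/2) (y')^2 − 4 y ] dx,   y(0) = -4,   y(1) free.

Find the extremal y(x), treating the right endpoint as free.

The Lagrangian L = (1/2) (y')^2 − 4 y gives
    ∂L/∂y = −4,   ∂L/∂y' = y'.
Euler-Lagrange: d/dx(y') − (−4) = 0, i.e. y'' + 4 = 0, so
    y(x) = −(4/2) x^2 + C1 x + C2.
Fixed left endpoint y(0) = -4 ⇒ C2 = -4.
The right endpoint x = 1 is free, so the natural (transversality) condition is ∂L/∂y' |_{x=1} = 0, i.e. y'(1) = 0.
Compute y'(x) = −4 x + C1, so y'(1) = −4 + C1 = 0 ⇒ C1 = 4.
Therefore the extremal is
    y(x) = −2 x^2 + 4 x − 4.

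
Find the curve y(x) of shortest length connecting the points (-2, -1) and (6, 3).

Arc-length functional: J[y] = ∫ sqrt(1 + (y')^2) dx.
Lagrangian L = sqrt(1 + (y')^2) has no explicit y dependence, so ∂L/∂y = 0 and the Euler-Lagrange equation gives
    d/dx( y' / sqrt(1 + (y')^2) ) = 0  ⇒  y' / sqrt(1 + (y')^2) = const.
Hence y' is constant, so y(x) is affine.
Fitting the endpoints (-2, -1) and (6, 3):
    slope m = (3 − (-1)) / (6 − (-2)) = 1/2,
    intercept c = (-1) − m·(-2) = 0.
Extremal: y(x) = (1/2) x.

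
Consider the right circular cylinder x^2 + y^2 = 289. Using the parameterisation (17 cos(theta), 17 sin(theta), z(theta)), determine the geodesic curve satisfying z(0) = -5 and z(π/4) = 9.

Parameterise the cylinder of radius R = 17 as
    r(θ) = (17 cos θ, 17 sin θ, z(θ)).
The arc-length element is
    ds = sqrt(289 + (dz/dθ)^2) dθ,
so the Lagrangian is L = sqrt(289 + z'^2).
L depends on z' only, not on z or θ, so ∂L/∂z = 0 and
    ∂L/∂z' = z' / sqrt(289 + z'^2).
The Euler-Lagrange equation gives
    d/dθ( z' / sqrt(289 + z'^2) ) = 0,
so z' is constant. Integrating once:
    z(θ) = a θ + b,
a helix on the cylinder (a straight line when the cylinder is unrolled). The constants a, b are determined by the endpoint conditions.
With endpoint conditions z(0) = -5 and z(π/4) = 9: from z(0) = b we get b = -5, and a·π/4 + -5 = 9 gives a = 56/π, so
    z(θ) = (56/π) θ − 5.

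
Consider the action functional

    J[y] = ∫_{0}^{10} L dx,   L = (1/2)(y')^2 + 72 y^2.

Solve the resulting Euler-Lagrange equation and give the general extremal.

The Lagrangian is L = (1/2)(y')^2 + 72 y^2.
∂L/∂y = 144y.
∂L/∂y' = y'.
The Euler-Lagrange equation d/dx(∂L/∂y') − ∂L/∂y = 0 becomes:
    y'' - 144 y = 0
General solution: y(x) = A e^(12x) + B e^(-12x), where A and B are arbitrary constants fixed by the endpoint conditions.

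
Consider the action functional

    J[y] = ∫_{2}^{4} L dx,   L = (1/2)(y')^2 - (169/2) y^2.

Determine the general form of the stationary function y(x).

The Lagrangian is L = (1/2)(y')^2 - (169/2) y^2.
∂L/∂y = -169y.
∂L/∂y' = y'.
The Euler-Lagrange equation d/dx(∂L/∂y') − ∂L/∂y = 0 becomes:
    y'' + 169 y = 0
General solution: y(x) = A sin(13x) + B cos(13x), where A and B are arbitrary constants fixed by the endpoint conditions.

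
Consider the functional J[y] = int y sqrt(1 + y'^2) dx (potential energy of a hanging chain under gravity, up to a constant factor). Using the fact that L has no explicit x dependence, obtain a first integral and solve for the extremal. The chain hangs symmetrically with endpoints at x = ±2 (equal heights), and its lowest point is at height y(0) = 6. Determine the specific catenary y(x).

The Lagrangian L(y, y') = y sqrt(1 + y'^2) has no explicit x dependence, so the Beltrami identity applies:
    L − y' ∂L/∂y' = C.
Compute ∂L/∂y' = y · y' / sqrt(1 + y'^2). Then
    L − y' ∂L/∂y'
    = y sqrt(1 + y'^2) − y · y'^2 / sqrt(1 + y'^2)
    = y (1 + y'^2 − y'^2) / sqrt(1 + y'^2)
    = y / sqrt(1 + y'^2) = C.
Squaring gives y^2 = C^2 (1 + y'^2), i.e.
    y'^2 = y^2 / C^2 − 1.
Separating variables,
    dy / sqrt(y^2 − C^2) = dx / C,
and integrating gives arccosh(y / C) = (x − a)/C, so
    y(x) = C cosh((x − a)/C),
the catenary. The constants C and a are fixed by the two endpoint conditions (and, for the hanging-chain problem, the length constraint selects C).
Now fit the given data. The endpoints x = ±2 are symmetric at equal height, so the catenary is even about its minimum: a = 0 and y(x) = C cosh(x/C). The lowest point is y(0) = C cosh(0) = C, and we are told y(0) = 6, so C = 6. Therefore
    y(x) = 6 cosh(x/6),
and at the endpoints
    y(±2) = 6 cosh(2/6).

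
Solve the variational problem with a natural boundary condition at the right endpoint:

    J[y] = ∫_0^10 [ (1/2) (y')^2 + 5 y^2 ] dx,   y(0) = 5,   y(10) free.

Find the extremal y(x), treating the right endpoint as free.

The Lagrangian L = (1/2) (y')^2 + 5 y^2 gives
    ∂L/∂y = 10 y,   ∂L/∂y' = y'.
Euler-Lagrange: y'' − 10 y = 0.
With k = sqrt(10), the general solution is
    y(x) = A cosh(sqrt(10) x) + B sinh(sqrt(10) x).
Fixed left endpoint y(0) = 5 ⇒ A = 5.
The right endpoint x = 10 is free, so the natural (transversality) condition is ∂L/∂y' |_{x=10} = 0, i.e. y'(10) = 0.
Compute y'(x) = A k sinh(k x) + B k cosh(k x), so
    y'(10) = A k sinh(k·10) + B k cosh(k·10) = 0
    ⇒ B = −A tanh(k·10) = − 5 tanh(sqrt(10)·10).
Therefore the extremal is
    y(x) = 5 cosh(sqrt(10) x) − 5 tanh(sqrt(10)·10) sinh(sqrt(10) x).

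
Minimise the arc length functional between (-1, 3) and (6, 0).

Arc-length functional: J[y] = ∫ sqrt(1 + (y')^2) dx.
Lagrangian L = sqrt(1 + (y')^2) has no explicit y dependence, so ∂L/∂y = 0 and the Euler-Lagrange equation gives
    d/dx( y' / sqrt(1 + (y')^2) ) = 0  ⇒  y' / sqrt(1 + (y')^2) = const.
Hence y' is constant, so y(x) is affine.
Fitting the endpoints (-1, 3) and (6, 0):
    slope m = (0 − 3) / (6 − (-1)) = -3/7,
    intercept c = 3 − m·(-1) = 18/7.
Extremal: y(x) = (-3/7) x + 18/7.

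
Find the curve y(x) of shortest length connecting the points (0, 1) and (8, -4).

Arc-length functional: J[y] = ∫ sqrt(1 + (y')^2) dx.
Lagrangian L = sqrt(1 + (y')^2) has no explicit y dependence, so ∂L/∂y = 0 and the Euler-Lagrange equation gives
    d/dx( y' / sqrt(1 + (y')^2) ) = 0  ⇒  y' / sqrt(1 + (y')^2) = const.
Hence y' is constant, so y(x) is affine.
Fitting the endpoints (0, 1) and (8, -4):
    slope m = ((-4) − 1) / (8 − 0) = -5/8,
    intercept c = 1 − m·0 = 1.
Extremal: y(x) = (-5/8) x + 1.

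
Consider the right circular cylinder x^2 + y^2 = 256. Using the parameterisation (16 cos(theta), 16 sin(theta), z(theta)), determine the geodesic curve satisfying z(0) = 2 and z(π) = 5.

Parameterise the cylinder of radius R = 16 as
    r(θ) = (16 cos θ, 16 sin θ, z(θ)).
The arc-length element is
    ds = sqrt(256 + (dz/dθ)^2) dθ,
so the Lagrangian is L = sqrt(256 + z'^2).
L depends on z' only, not on z or θ, so ∂L/∂z = 0 and
    ∂L/∂z' = z' / sqrt(256 + z'^2).
The Euler-Lagrange equation gives
    d/dθ( z' / sqrt(256 + z'^2) ) = 0,
so z' is constant. Integrating once:
    z(θ) = a θ + b,
a helix on the cylinder (a straight line when the cylinder is unrolled). The constants a, b are determined by the endpoint conditions.
With endpoint conditions z(0) = 2 and z(π) = 5: from z(0) = b we get b = 2, and a·π + 2 = 5 gives a = 3/π, so
    z(θ) = (3/π) θ + 2.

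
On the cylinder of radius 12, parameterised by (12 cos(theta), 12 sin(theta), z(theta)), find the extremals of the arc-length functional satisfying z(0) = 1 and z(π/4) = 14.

Parameterise the cylinder of radius R = 12 as
    r(θ) = (12 cos θ, 12 sin θ, z(θ)).
The arc-length element is
    ds = sqrt(144 + (dz/dθ)^2) dθ,
so the Lagrangian is L = sqrt(144 + z'^2).
L depends on z' only, not on z or θ, so ∂L/∂z = 0 and
    ∂L/∂z' = z' / sqrt(144 + z'^2).
The Euler-Lagrange equation gives
    d/dθ( z' / sqrt(144 + z'^2) ) = 0,
so z' is constant. Integrating once:
    z(θ) = a θ + b,
a helix on the cylinder (a straight line when the cylinder is unrolled). The constants a, b are determined by the endpoint conditions.
With endpoint conditions z(0) = 1 and z(π/4) = 14: from z(0) = b we get b = 1, and a·π/4 + 1 = 14 gives a = 52/π, so
    z(θ) = (52/π) θ + 1.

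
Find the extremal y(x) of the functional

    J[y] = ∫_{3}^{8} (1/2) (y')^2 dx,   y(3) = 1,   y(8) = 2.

The Lagrangian is L = (1/2) (y')^2.
Compute ∂L/∂y = 0, ∂L/∂y' = y'.
The Euler-Lagrange equation d/dx(∂L/∂y') − ∂L/∂y = 0 reduces to
    y'' = 0.
Its general solution is
    y(x) = A x + B,
with A, B fixed by the endpoint conditions.
Applying the endpoint conditions y(3) = 1 and y(8) = 2: solve A·3 + B = 1 and A·8 + B = 2. Subtracting gives A(8 − 3) = 2 − 1, so A = 1/5, and B = 1 − A·3 = 2/5. Therefore
    y(x) = (1/5) x + 2/5.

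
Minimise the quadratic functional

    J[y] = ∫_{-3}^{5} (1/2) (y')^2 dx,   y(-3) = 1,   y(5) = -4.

The Lagrangian is L = (1/2) (y')^2.
Compute ∂L/∂y = 0, ∂L/∂y' = y'.
The Euler-Lagrange equation d/dx(∂L/∂y') − ∂L/∂y = 0 reduces to
    y'' = 0.
Its general solution is
    y(x) = A x + B,
with A, B fixed by the endpoint conditions.
Applying the endpoint conditions y(-3) = 1 and y(5) = -4: solve A·-3 + B = 1 and A·5 + B = -4. Subtracting gives A(5 − -3) = -4 − 1, so A = -5/8, and B = 1 − A·-3 = -7/8. Therefore
    y(x) = (-5/8) x - 7/8.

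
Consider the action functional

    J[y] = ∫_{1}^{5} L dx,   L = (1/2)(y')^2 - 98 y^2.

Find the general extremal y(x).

The Lagrangian is L = (1/2)(y')^2 - 98 y^2.
∂L/∂y = -196y.
∂L/∂y' = y'.
The Euler-Lagrange equation d/dx(∂L/∂y') − ∂L/∂y = 0 becomes:
    y'' + 196 y = 0
General solution: y(x) = A sin(14x) + B cos(14x), where A and B are arbitrary constants fixed by the endpoint conditions.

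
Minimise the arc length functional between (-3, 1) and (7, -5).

Arc-length functional: J[y] = ∫ sqrt(1 + (y')^2) dx.
Lagrangian L = sqrt(1 + (y')^2) has no explicit y dependence, so ∂L/∂y = 0 and the Euler-Lagrange equation gives
    d/dx( y' / sqrt(1 + (y')^2) ) = 0  ⇒  y' / sqrt(1 + (y')^2) = const.
Hence y' is constant, so y(x) is affine.
Fitting the endpoints (-3, 1) and (7, -5):
    slope m = ((-5) − 1) / (7 − (-3)) = -3/5,
    intercept c = 1 − m·(-3) = -4/5.
Extremal: y(x) = (-3/5) x - 4/5.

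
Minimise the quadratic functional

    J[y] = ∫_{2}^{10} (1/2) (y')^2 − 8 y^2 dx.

The Lagrangian is L = (1/2) (y')^2 − 8 y^2.
Compute ∂L/∂y = -16y, ∂L/∂y' = y'.
The Euler-Lagrange equation d/dx(∂L/∂y') − ∂L/∂y = 0 reduces to
    y'' + 16 y = 0.
Its general solution is
    y(x) = A sin(4x) + B cos(4x),
with A, B fixed by the endpoint conditions.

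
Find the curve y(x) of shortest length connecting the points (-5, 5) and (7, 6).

Arc-length functional: J[y] = ∫ sqrt(1 + (y')^2) dx.
Lagrangian L = sqrt(1 + (y')^2) has no explicit y dependence, so ∂L/∂y = 0 and the Euler-Lagrange equation gives
    d/dx( y' / sqrt(1 + (y')^2) ) = 0  ⇒  y' / sqrt(1 + (y')^2) = const.
Hence y' is constant, so y(x) is affine.
Fitting the endpoints (-5, 5) and (7, 6):
    slope m = (6 − 5) / (7 − (-5)) = 1/12,
    intercept c = 5 − m·(-5) = 65/12.
Extremal: y(x) = (1/12) x + 65/12.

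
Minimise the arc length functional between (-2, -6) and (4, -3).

Arc-length functional: J[y] = ∫ sqrt(1 + (y')^2) dx.
Lagrangian L = sqrt(1 + (y')^2) has no explicit y dependence, so ∂L/∂y = 0 and the Euler-Lagrange equation gives
    d/dx( y' / sqrt(1 + (y')^2) ) = 0  ⇒  y' / sqrt(1 + (y')^2) = const.
Hence y' is constant, so y(x) is affine.
Fitting the endpoints (-2, -6) and (4, -3):
    slope m = ((-3) − (-6)) / (4 − (-2)) = 1/2,
    intercept c = (-6) − m·(-2) = -5.
Extremal: y(x) = (1/2) x - 5.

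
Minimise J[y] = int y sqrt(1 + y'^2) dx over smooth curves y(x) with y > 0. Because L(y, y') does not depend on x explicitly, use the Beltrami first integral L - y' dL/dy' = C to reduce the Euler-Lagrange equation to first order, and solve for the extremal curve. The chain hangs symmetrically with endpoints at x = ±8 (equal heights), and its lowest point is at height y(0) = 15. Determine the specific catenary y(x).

The Lagrangian L(y, y') = y sqrt(1 + y'^2) has no explicit x dependence, so the Beltrami identity applies:
    L − y' ∂L/∂y' = C.
Compute ∂L/∂y' = y · y' / sqrt(1 + y'^2). Then
    L − y' ∂L/∂y'
    = y sqrt(1 + y'^2) − y · y'^2 / sqrt(1 + y'^2)
    = y (1 + y'^2 − y'^2) / sqrt(1 + y'^2)
    = y / sqrt(1 + y'^2) = C.
Squaring gives y^2 = C^2 (1 + y'^2), i.e.
    y'^2 = y^2 / C^2 − 1.
Separating variables,
    dy / sqrt(y^2 − C^2) = dx / C,
and integrating gives arccosh(y / C) = (x − a)/C, so
    y(x) = C cosh((x − a)/C),
the catenary. The constants C and a are fixed by the two endpoint conditions (and, for the hanging-chain problem, the length constraint selects C).
Now fit the given data. The endpoints x = ±8 are symmetric at equal height, so the catenary is even about its minimum: a = 0 and y(x) = C cosh(x/C). The lowest point is y(0) = C cosh(0) = C, and we are told y(0) = 15, so C = 15. Therefore
    y(x) = 15 cosh(x/15),
and at the endpoints
    y(±8) = 15 cosh(8/15).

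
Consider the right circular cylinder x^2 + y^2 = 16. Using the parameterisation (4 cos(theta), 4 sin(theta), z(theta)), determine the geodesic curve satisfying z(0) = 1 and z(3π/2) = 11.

Parameterise the cylinder of radius R = 4 as
    r(θ) = (4 cos θ, 4 sin θ, z(θ)).
The arc-length element is
    ds = sqrt(16 + (dz/dθ)^2) dθ,
so the Lagrangian is L = sqrt(16 + z'^2).
L depends on z' only, not on z or θ, so ∂L/∂z = 0 and
    ∂L/∂z' = z' / sqrt(16 + z'^2).
The Euler-Lagrange equation gives
    d/dθ( z' / sqrt(16 + z'^2) ) = 0,
so z' is constant. Integrating once:
    z(θ) = a θ + b,
a helix on the cylinder (a straight line when the cylinder is unrolled). The constants a, b are determined by the endpoint conditions.
With endpoint conditions z(0) = 1 and z(3π/2) = 11: from z(0) = b we get b = 1, and a·3π/2 + 1 = 11 gives a = 20/(3π), so
    z(θ) = (20/(3π)) θ + 1.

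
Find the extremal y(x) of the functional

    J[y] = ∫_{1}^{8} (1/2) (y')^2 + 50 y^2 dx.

The Lagrangian is L = (1/2) (y')^2 + 50 y^2.
Compute ∂L/∂y = 100y, ∂L/∂y' = y'.
The Euler-Lagrange equation d/dx(∂L/∂y') − ∂L/∂y = 0 reduces to
    y'' − 100 y = 0.
Its general solution is
    y(x) = A e^(10x) + B e^(−10x),
with A, B fixed by the endpoint conditions.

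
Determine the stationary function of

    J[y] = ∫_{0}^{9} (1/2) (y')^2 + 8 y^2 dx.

The Lagrangian is L = (1/2) (y')^2 + 8 y^2.
Compute ∂L/∂y = 16y, ∂L/∂y' = y'.
The Euler-Lagrange equation d/dx(∂L/∂y') − ∂L/∂y = 0 reduces to
    y'' − 16 y = 0.
Its general solution is
    y(x) = A e^(4x) + B e^(−4x),
with A, B fixed by the endpoint conditions.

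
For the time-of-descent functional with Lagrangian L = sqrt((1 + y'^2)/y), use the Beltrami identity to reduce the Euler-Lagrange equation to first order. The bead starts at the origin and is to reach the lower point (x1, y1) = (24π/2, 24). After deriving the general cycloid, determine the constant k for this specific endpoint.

The Lagrangian L = sqrt((1 + y'^2) / y) has no explicit x dependence, so the Beltrami identity applies:
    L − y' ∂L/∂y' = C.
Compute ∂L/∂y' = y' / sqrt(y (1 + y'^2)).
Substitute:
    sqrt((1 + y'^2)/y) − y'·y' / sqrt(y (1 + y'^2))
    = (1 + y'^2) / sqrt(y (1 + y'^2)) − y'^2 / sqrt(y (1 + y'^2))
    = 1 / sqrt(y (1 + y'^2)) = C.
Squaring and rearranging gives the first integral
    y (1 + y'^2) = 1/C^2 =: k   (constant).
Solving this first-order ODE by the substitution
    y = (k/2)(1 − cos θ)
yields the cycloid parameterisation
    x(θ) = (k/2)(θ − sin θ),   y(θ) = (k/2)(1 − cos θ).
The constant k is fixed by the endpoint condition.
Now fit the given lower endpoint (x1, y1) = (24π/2, 24). At the bottom of the first arch (θ = π), the parametric equations give
    y(π) = (k/2)(1 − cos π) = k,
    x(π) = (k/2)(π − sin π) = kπ/2.
Matching y(π) = 24 gives k = 24, consistent with x(π) = 24π/2. Therefore the specific cycloid is
    x(θ) = (24/2)(θ − sin θ),   y(θ) = (24/2)(1 − cos θ).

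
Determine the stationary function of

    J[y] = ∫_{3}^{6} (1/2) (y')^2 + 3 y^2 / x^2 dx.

The Lagrangian is L = (1/2) (y')^2 + 3 y^2 / x^2.
Compute ∂L/∂y = 6y/x^2, ∂L/∂y' = y'.
The Euler-Lagrange equation d/dx(∂L/∂y') − ∂L/∂y = 0 reduces to
    y'' − 6/x^2 · y = 0  (x > 0).
Its general solution is
    y(x) = A x^3 + B x^(-2),
with A, B fixed by the endpoint conditions.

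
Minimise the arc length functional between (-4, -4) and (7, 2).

Arc-length functional: J[y] = ∫ sqrt(1 + (y')^2) dx.
Lagrangian L = sqrt(1 + (y')^2) has no explicit y dependence, so ∂L/∂y = 0 and the Euler-Lagrange equation gives
    d/dx( y' / sqrt(1 + (y')^2) ) = 0  ⇒  y' / sqrt(1 + (y')^2) = const.
Hence y' is constant, so y(x) is affine.
Fitting the endpoints (-4, -4) and (7, 2):
    slope m = (2 − (-4)) / (7 − (-4)) = 6/11,
    intercept c = (-4) − m·(-4) = -20/11.
Extremal: y(x) = (6/11) x - 20/11.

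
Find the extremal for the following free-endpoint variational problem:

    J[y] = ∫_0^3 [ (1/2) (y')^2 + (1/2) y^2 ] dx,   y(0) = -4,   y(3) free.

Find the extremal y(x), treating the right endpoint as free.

The Lagrangian L = (1/2) (y')^2 + (1/2) y^2 gives
    ∂L/∂y = 1 y,   ∂L/∂y' = y'.
Euler-Lagrange: y'' − y = 0.
With k = 1, the general solution is
    y(x) = A cosh(x) + B sinh(x).
Fixed left endpoint y(0) = -4 ⇒ A = -4.
The right endpoint x = 3 is free, so the natural (transversality) condition is ∂L/∂y' |_{x=3} = 0, i.e. y'(3) = 0.
Compute y'(x) = A k sinh(k x) + B k cosh(k x), so
    y'(3) = A k sinh(k·3) + B k cosh(k·3) = 0
    ⇒ B = −A tanh(k·3) = 4 tanh(1·3).
Therefore the extremal is
    y(x) = −4 cosh(1 x) + 4 tanh(1·3) sinh(1 x).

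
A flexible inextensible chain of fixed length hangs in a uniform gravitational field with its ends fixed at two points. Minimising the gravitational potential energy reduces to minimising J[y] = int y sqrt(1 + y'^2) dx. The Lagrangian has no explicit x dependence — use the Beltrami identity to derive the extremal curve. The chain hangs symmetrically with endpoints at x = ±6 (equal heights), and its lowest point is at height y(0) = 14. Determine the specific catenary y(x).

The Lagrangian L(y, y') = y sqrt(1 + y'^2) has no explicit x dependence, so the Beltrami identity applies:
    L − y' ∂L/∂y' = C.
Compute ∂L/∂y' = y · y' / sqrt(1 + y'^2). Then
    L − y' ∂L/∂y'
    = y sqrt(1 + y'^2) − y · y'^2 / sqrt(1 + y'^2)
    = y (1 + y'^2 − y'^2) / sqrt(1 + y'^2)
    = y / sqrt(1 + y'^2) = C.
Squaring gives y^2 = C^2 (1 + y'^2), i.e.
    y'^2 = y^2 / C^2 − 1.
Separating variables,
    dy / sqrt(y^2 − C^2) = dx / C,
and integrating gives arccosh(y / C) = (x − a)/C, so
    y(x) = C cosh((x − a)/C),
the catenary. The constants C and a are fixed by the two endpoint conditions (and, for the hanging-chain problem, the length constraint selects C).
Now fit the given data. The endpoints x = ±6 are symmetric at equal height, so the catenary is even about its minimum: a = 0 and y(x) = C cosh(x/C). The lowest point is y(0) = C cosh(0) = C, and we are told y(0) = 14, so C = 14. Therefore
    y(x) = 14 cosh(x/14),
and at the endpoints
    y(±6) = 14 cosh(6/14).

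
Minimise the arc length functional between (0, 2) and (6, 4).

Arc-length functional: J[y] = ∫ sqrt(1 + (y')^2) dx.
Lagrangian L = sqrt(1 + (y')^2) has no explicit y dependence, so ∂L/∂y = 0 and the Euler-Lagrange equation gives
    d/dx( y' / sqrt(1 + (y')^2) ) = 0  ⇒  y' / sqrt(1 + (y')^2) = const.
Hence y' is constant, so y(x) is affine.
Fitting the endpoints (0, 2) and (6, 4):
    slope m = (4 − 2) / (6 − 0) = 1/3,
    intercept c = 2 − m·0 = 2.
Extremal: y(x) = (1/3) x + 2.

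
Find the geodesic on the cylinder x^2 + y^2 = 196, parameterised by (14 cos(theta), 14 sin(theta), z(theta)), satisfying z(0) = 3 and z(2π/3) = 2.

Parameterise the cylinder of radius R = 14 as
    r(θ) = (14 cos θ, 14 sin θ, z(θ)).
The arc-length element is
    ds = sqrt(196 + (dz/dθ)^2) dθ,
so the Lagrangian is L = sqrt(196 + z'^2).
L depends on z' only, not on z or θ, so ∂L/∂z = 0 and
    ∂L/∂z' = z' / sqrt(196 + z'^2).
The Euler-Lagrange equation gives
    d/dθ( z' / sqrt(196 + z'^2) ) = 0,
so z' is constant. Integrating once:
    z(θ) = a θ + b,
a helix on the cylinder (a straight line when the cylinder is unrolled). The constants a, b are determined by the endpoint conditions.
With endpoint conditions z(0) = 3 and z(2π/3) = 2: from z(0) = b we get b = 3, and a·2π/3 + 3 = 2 gives a = -3/(2π), so
    z(θ) = (-3/(2π)) θ + 3.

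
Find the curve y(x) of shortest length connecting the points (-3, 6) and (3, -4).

Arc-length functional: J[y] = ∫ sqrt(1 + (y')^2) dx.
Lagrangian L = sqrt(1 + (y')^2) has no explicit y dependence, so ∂L/∂y = 0 and the Euler-Lagrange equation gives
    d/dx( y' / sqrt(1 + (y')^2) ) = 0  ⇒  y' / sqrt(1 + (y')^2) = const.
Hence y' is constant, so y(x) is affine.
Fitting the endpoints (-3, 6) and (3, -4):
    slope m = ((-4) − 6) / (3 − (-3)) = -5/3,
    intercept c = 6 − m·(-3) = 1.
Extremal: y(x) = (-5/3) x + 1.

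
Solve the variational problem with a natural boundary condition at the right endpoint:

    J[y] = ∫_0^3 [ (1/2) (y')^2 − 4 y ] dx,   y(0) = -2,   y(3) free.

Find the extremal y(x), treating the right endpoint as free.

The Lagrangian L = (1/2) (y')^2 − 4 y gives
    ∂L/∂y = −4,   ∂L/∂y' = y'.
Euler-Lagrange: d/dx(y') − (−4) = 0, i.e. y'' + 4 = 0, so
    y(x) = −(4/2) x^2 + C1 x + C2.
Fixed left endpoint y(0) = -2 ⇒ C2 = -2.
The right endpoint x = 3 is free, so the natural (transversality) condition is ∂L/∂y' |_{x=3} = 0, i.e. y'(3) = 0.
Compute y'(x) = −4 x + C1, so y'(3) = −12 + C1 = 0 ⇒ C1 = 12.
Therefore the extremal is
    y(x) = −2 x^2 + 12 x − 2.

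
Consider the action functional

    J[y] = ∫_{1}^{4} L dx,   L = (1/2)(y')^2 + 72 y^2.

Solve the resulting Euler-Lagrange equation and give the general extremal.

The Lagrangian is L = (1/2)(y')^2 + 72 y^2.
∂L/∂y = 144y.
∂L/∂y' = y'.
The Euler-Lagrange equation d/dx(∂L/∂y') − ∂L/∂y = 0 becomes:
    y'' - 144 y = 0
General solution: y(x) = A e^(12x) + B e^(-12x), where A and B are arbitrary constants fixed by the endpoint conditions.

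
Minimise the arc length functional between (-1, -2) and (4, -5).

Arc-length functional: J[y] = ∫ sqrt(1 + (y')^2) dx.
Lagrangian L = sqrt(1 + (y')^2) has no explicit y dependence, so ∂L/∂y = 0 and the Euler-Lagrange equation gives
    d/dx( y' / sqrt(1 + (y')^2) ) = 0  ⇒  y' / sqrt(1 + (y')^2) = const.
Hence y' is constant, so y(x) is affine.
Fitting the endpoints (-1, -2) and (4, -5):
    slope m = ((-5) − (-2)) / (4 − (-1)) = -3/5,
    intercept c = (-2) − m·(-1) = -13/5.
Extremal: y(x) = (-3/5) x - 13/5.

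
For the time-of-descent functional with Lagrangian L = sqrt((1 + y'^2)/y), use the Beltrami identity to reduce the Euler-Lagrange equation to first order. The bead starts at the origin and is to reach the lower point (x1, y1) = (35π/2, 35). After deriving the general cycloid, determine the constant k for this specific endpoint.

The Lagrangian L = sqrt((1 + y'^2) / y) has no explicit x dependence, so the Beltrami identity applies:
    L − y' ∂L/∂y' = C.
Compute ∂L/∂y' = y' / sqrt(y (1 + y'^2)).
Substitute:
    sqrt((1 + y'^2)/y) − y'·y' / sqrt(y (1 + y'^2))
    = (1 + y'^2) / sqrt(y (1 + y'^2)) − y'^2 / sqrt(y (1 + y'^2))
    = 1 / sqrt(y (1 + y'^2)) = C.
Squaring and rearranging gives the first integral
    y (1 + y'^2) = 1/C^2 =: k   (constant).
Solving this first-order ODE by the substitution
    y = (k/2)(1 − cos θ)
yields the cycloid parameterisation
    x(θ) = (k/2)(θ − sin θ),   y(θ) = (k/2)(1 − cos θ).
The constant k is fixed by the endpoint condition.
Now fit the given lower endpoint (x1, y1) = (35π/2, 35). At the bottom of the first arch (θ = π), the parametric equations give
    y(π) = (k/2)(1 − cos π) = k,
    x(π) = (k/2)(π − sin π) = kπ/2.
Matching y(π) = 35 gives k = 35, consistent with x(π) = 35π/2. Therefore the specific cycloid is
    x(θ) = (35/2)(θ − sin θ),   y(θ) = (35/2)(1 − cos θ).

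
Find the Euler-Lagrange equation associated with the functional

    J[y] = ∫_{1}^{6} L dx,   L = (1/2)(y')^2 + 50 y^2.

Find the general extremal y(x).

The Lagrangian is L = (1/2)(y')^2 + 50 y^2.
∂L/∂y = 100y.
∂L/∂y' = y'.
The Euler-Lagrange equation d/dx(∂L/∂y') − ∂L/∂y = 0 becomes:
    y'' - 100 y = 0
General solution: y(x) = A e^(10x) + B e^(-10x), where A and B are arbitrary constants fixed by the endpoint conditions.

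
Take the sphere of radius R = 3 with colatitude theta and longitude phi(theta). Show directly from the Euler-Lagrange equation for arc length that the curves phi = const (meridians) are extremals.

On the sphere of radius R = 3 with spherical coordinates (θ, φ), the induced metric is
    ds^2 = 9(dθ^2 + sin^2(θ) dφ^2).
Using θ as the parameter, the arc-length functional becomes
    J[φ] = ∫ 3 sqrt(1 + sin^2(θ) (dφ/dθ)^2) dθ.
So L = 3 sqrt(1 + sin^2(θ) φ'^2). Compute
    ∂L/∂φ = 0  (L has no explicit φ dependence),
    ∂L/∂φ' = 3 sin^2(θ) φ' / sqrt(1 + sin^2(θ) φ'^2).
For the candidate φ(θ) = c (constant), φ' = 0, so ∂L/∂φ' evaluated along the candidate vanishes, and ∂L/∂φ is identically zero. Hence
    d/dθ(∂L/∂φ') − ∂L/∂φ = 0
is satisfied. Therefore meridians φ = const are extremals of arc length — they are geodesics on the sphere.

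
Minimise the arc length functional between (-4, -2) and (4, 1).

Arc-length functional: J[y] = ∫ sqrt(1 + (y')^2) dx.
Lagrangian L = sqrt(1 + (y')^2) has no explicit y dependence, so ∂L/∂y = 0 and the Euler-Lagrange equation gives
    d/dx( y' / sqrt(1 + (y')^2) ) = 0  ⇒  y' / sqrt(1 + (y')^2) = const.
Hence y' is constant, so y(x) is affine.
Fitting the endpoints (-4, -2) and (4, 1):
    slope m = (1 − (-2)) / (4 − (-4)) = 3/8,
    intercept c = (-2) − m·(-4) = -1/2.
Extremal: y(x) = (3/8) x - 1/2.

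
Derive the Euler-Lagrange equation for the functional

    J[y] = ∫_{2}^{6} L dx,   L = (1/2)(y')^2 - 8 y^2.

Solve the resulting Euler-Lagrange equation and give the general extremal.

The Lagrangian is L = (1/2)(y')^2 - 8 y^2.
∂L/∂y = -16y.
∂L/∂y' = y'.
The Euler-Lagrange equation d/dx(∂L/∂y') − ∂L/∂y = 0 becomes:
    y'' + 16 y = 0
General solution: y(x) = A sin(4x) + B cos(4x), where A and B are arbitrary constants fixed by the endpoint conditions.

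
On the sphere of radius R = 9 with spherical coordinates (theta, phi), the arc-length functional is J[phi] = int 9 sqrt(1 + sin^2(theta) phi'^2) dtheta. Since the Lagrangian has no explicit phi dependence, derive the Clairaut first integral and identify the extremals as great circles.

On the sphere of radius R = 9 with spherical coordinates (θ, φ), the induced metric is
    ds^2 = 81(dθ^2 + sin^2(θ) dφ^2).
Parameterise by θ; the arc-length functional is
    J[φ] = ∫ 9 sqrt(1 + sin^2(θ) (dφ/dθ)^2) dθ,
so L = 9 sqrt(1 + sin^2(θ) φ'^2). Compute
    ∂L/∂φ = 0  (L has no explicit φ dependence),
    ∂L/∂φ' = 9 sin^2(θ) φ' / sqrt(1 + sin^2(θ) φ'^2).
Since ∂L/∂φ = 0, the Euler-Lagrange equation
    d/dθ(∂L/∂φ') − ∂L/∂φ = 0
reduces to d/dθ(∂L/∂φ') = 0, i.e. the momentum conjugate to φ is conserved:
    9 sin^2(θ) φ' / sqrt(1 + sin^2(θ) φ'^2) = C.
The overall factor of 9 is constant, so dividing through gives Clairaut's relation sin^2(θ) φ' / sqrt(1 + sin^2(θ) φ'^2) = C' (with C' = C/9). Solving for φ' and integrating gives the great-circle family
    cot(θ) = A cos(φ − φ_0),
i.e. the intersection of the sphere with a plane through the origin. The two constants A and φ_0 (equivalently C and one phase) are fixed by the two endpoint conditions.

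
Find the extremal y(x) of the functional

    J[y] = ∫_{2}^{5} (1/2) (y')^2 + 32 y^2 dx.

The Lagrangian is L = (1/2) (y')^2 + 32 y^2.
Compute ∂L/∂y = 64y, ∂L/∂y' = y'.
The Euler-Lagrange equation d/dx(∂L/∂y') − ∂L/∂y = 0 reduces to
    y'' − 64 y = 0.
Its general solution is
    y(x) = A e^(8x) + B e^(−8x),
with A, B fixed by the endpoint conditions.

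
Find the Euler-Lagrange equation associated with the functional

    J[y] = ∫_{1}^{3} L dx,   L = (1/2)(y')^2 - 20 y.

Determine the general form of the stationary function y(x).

The Lagrangian is L = (1/2)(y')^2 - 20 y.
∂L/∂y = -20.
∂L/∂y' = y'.
The Euler-Lagrange equation d/dx(∂L/∂y') − ∂L/∂y = 0 becomes:
    y'' + 20 = 0
General solution: y(x) = -10 x^2 + A x + B, where A and B are arbitrary constants fixed by the endpoint conditions.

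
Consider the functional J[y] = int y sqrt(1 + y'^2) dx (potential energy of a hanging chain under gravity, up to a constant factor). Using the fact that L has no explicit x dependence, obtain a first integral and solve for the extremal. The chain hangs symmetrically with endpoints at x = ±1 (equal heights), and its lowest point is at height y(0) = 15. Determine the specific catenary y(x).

The Lagrangian L(y, y') = y sqrt(1 + y'^2) has no explicit x dependence, so the Beltrami identity applies:
    L − y' ∂L/∂y' = C.
Compute ∂L/∂y' = y · y' / sqrt(1 + y'^2). Then
    L − y' ∂L/∂y'
    = y sqrt(1 + y'^2) − y · y'^2 / sqrt(1 + y'^2)
    = y (1 + y'^2 − y'^2) / sqrt(1 + y'^2)
    = y / sqrt(1 + y'^2) = C.
Squaring gives y^2 = C^2 (1 + y'^2), i.e.
    y'^2 = y^2 / C^2 − 1.
Separating variables,
    dy / sqrt(y^2 − C^2) = dx / C,
and integrating gives arccosh(y / C) = (x − a)/C, so
    y(x) = C cosh((x − a)/C),
the catenary. The constants C and a are fixed by the two endpoint conditions (and, for the hanging-chain problem, the length constraint selects C).
Now fit the given data. The endpoints x = ±1 are symmetric at equal height, so the catenary is even about its minimum: a = 0 and y(x) = C cosh(x/C). The lowest point is y(0) = C cosh(0) = C, and we are told y(0) = 15, so C = 15. Therefore
    y(x) = 15 cosh(x/15),
and at the endpoints
    y(±1) = 15 cosh(1/15).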